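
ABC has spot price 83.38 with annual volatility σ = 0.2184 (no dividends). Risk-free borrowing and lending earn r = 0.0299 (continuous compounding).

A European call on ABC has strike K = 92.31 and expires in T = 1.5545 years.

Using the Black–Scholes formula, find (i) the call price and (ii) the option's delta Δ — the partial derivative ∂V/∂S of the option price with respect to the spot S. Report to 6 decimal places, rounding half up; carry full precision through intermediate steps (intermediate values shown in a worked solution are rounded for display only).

σ√T = 0.2184·√1.5545 = 0.272300
d₁ = (ln(S/K) + (r+σ²/2)T) / (σ√T) = (ln(83.38/92.31) + (0.0299+0.2184²/2)·1.5545) / 0.272300 = (-0.101744 + 0.083553) / 0.272300 = -0.066804
d₂ = d₁ − σ√T = -0.066804 − 0.272300 = -0.339104
e^{−rT} = 0.954584
N(d₁) = 0.473369,  N(d₂) = 0.367266
Call price V = S·N(d₁) − K·e^{−rT}·N(d₂) = 39.469496 − 32.362584 = 7.106912
Δ = N(d₁) = 0.473369

price = 7.106912
Δ = 0.473369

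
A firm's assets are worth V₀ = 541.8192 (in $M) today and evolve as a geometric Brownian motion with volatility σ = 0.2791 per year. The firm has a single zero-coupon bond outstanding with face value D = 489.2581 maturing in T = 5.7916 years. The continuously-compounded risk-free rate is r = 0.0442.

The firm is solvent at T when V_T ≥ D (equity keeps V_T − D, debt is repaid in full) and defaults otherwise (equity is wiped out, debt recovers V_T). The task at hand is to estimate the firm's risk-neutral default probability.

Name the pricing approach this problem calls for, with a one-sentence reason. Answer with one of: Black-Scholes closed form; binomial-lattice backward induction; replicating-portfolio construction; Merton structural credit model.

framework: Merton structural credit model

Key observation: with the firm-asset dynamics (V₀ = 541.8192) and a single zero-coupon liability of face 489.2581 given, debt value, spread, and default probability all derive from the option view of the balance sheet.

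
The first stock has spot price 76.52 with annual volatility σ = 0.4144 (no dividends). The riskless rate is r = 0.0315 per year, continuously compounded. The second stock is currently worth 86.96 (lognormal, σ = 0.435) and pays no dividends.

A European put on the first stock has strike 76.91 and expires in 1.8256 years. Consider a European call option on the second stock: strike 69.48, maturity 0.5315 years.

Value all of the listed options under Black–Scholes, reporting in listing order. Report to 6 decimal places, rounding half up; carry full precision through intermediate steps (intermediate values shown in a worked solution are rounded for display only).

price(the first stock put K=76.91) = 14.557161
price(the second stock call K=69.48) = 21.759816

[the first stock put K=76.91]
σ√T = 0.4144·√1.8256 = 0.559916
d₁ = (ln(S/K) + (r+σ²/2)T) / (σ√T) = (ln(76.52/76.91) + (0.0315+0.4144²/2)·1.8256) / 0.559916 = (-0.005084 + 0.214259) / 0.559916 = 0.373584
d₂ = d₁ − σ√T = 0.373584 − 0.559916 = -0.186332
e^{−rT} = 0.944116
N(−d₁) = 0.354357,  N(−d₂) = 0.573908
price = K·e^{−rT}·N(−d₂) − S·N(−d₁) = 41.672559 − 27.115398 = 14.557161
[the second stock call K=69.48]
σ√T = 0.435·√0.5315 = 0.317133
d₁ = (ln(S/K) + (r+σ²/2)T) / (σ√T) = (ln(86.96/69.48) + (0.0315+0.435²/2)·0.5315) / 0.317133 = (0.224409 + 0.067029) / 0.317133 = 0.918979
d₂ = d₁ − σ√T = 0.918979 − 0.317133 = 0.601846
e^{−rT} = 0.983397
N(d₁) = 0.820947,  N(d₂) = 0.726362
price = S·N(d₁) − K·e^{−rT}·N(d₂) = 71.389519 − 49.629703 = 21.759816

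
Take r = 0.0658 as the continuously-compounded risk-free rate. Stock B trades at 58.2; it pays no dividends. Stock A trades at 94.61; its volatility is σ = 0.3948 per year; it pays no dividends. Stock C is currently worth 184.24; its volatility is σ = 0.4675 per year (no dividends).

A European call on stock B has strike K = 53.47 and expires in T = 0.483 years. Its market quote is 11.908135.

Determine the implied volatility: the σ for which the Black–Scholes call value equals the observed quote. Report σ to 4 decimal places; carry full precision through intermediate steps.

sigma = 0.5494

At σ = 0.5494 the Black–Scholes value reproduces the quote:
σ√T = 0.5494·√0.483 = 0.381823
d₁ = (ln(S/K) + (r+σ²/2)T) / (σ√T) = (ln(58.2/53.47) + (0.0658+0.5494²/2)·0.483) / 0.381823 = (0.084765 + 0.104676) / 0.381823 = 0.496147
d₂ = d₁ − σ√T = 0.496147 − 0.381823 = 0.114324
e^{−rT} = 0.968718
N(d₁) = 0.690105,  N(d₂) = 0.545510
V = S·N(d₁) − K·e^{−rT}·N(d₂) = 40.164094 − 28.255958 = 11.908135 (equal to the quote); since ∂V/∂σ > 0 for all σ, the implied volatility is unique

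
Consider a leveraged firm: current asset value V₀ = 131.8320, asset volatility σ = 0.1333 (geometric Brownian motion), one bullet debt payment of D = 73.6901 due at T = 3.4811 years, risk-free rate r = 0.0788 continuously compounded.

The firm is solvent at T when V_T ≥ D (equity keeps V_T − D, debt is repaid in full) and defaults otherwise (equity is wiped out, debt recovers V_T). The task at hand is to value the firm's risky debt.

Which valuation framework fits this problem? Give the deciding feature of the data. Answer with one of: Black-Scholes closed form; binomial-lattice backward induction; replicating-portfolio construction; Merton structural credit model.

Key observation: the asked-for credit quantity lives on the firm's capital structure — asset value, asset volatility, debt face 73.6901 — which is the structural model's domain.

framework: Merton structural credit model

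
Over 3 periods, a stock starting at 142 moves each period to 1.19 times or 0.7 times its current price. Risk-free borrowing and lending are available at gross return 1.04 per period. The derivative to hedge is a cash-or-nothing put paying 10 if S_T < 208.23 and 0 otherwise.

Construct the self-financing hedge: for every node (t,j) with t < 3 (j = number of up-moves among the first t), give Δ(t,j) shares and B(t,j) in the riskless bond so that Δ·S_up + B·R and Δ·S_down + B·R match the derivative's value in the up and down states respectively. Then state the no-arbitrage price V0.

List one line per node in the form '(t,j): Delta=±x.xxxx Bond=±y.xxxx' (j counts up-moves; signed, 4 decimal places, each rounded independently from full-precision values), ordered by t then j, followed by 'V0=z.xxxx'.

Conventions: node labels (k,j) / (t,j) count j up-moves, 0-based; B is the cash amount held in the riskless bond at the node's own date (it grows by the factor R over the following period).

(0,0): Delta=-0.0640 Bond=15.0046
(1,0): Delta=0.0000 Bond=9.2456
(1,1): Delta=-0.0806 Bond=18.4103
(2,0): Delta=0.0000 Bond=9.6154
(2,1): Delta=0.0000 Bond=9.6154
(2,2): Delta=-0.1015 Bond=23.3516
V0=5.9200

No-arbitrage ⇒ martingale measure with p* = (R−d)/(u−d) = 0.6939.
At maturity the claim pays: V(3,0)=10.0000, V(3,1)=10.0000, V(3,2)=10.0000, V(3,3)=0.0000
  t=2,j=0: stock 69.5800 → up 82.8002 (V=10.0000), down 48.7060 (V=10.0000). Price 9.6154; hedge Δ=0.0000, bond B=9.6154.
  t=2,j=1: stock 118.2860 → up 140.7603 (V=10.0000), down 82.8002 (V=10.0000). Price 9.6154; hedge Δ=0.0000, bond B=9.6154.
  t=2,j=2: stock 201.0862 → up 239.2926 (V=0.0000), down 140.7603 (V=10.0000). Price 2.9435; hedge Δ=-0.1015, bond B=23.3516.
  t=1,j=0: stock 99.4000 → up 118.2860 (V=9.6154), down 69.5800 (V=9.6154). Price 9.2456; hedge Δ=0.0000, bond B=9.2456.
  t=1,j=1: stock 168.9800 → up 201.0862 (V=2.9435), down 118.2860 (V=9.6154). Price 4.7941; hedge Δ=-0.0806, bond B=18.4103.
  t=0,j=0: stock 142.0000 → up 168.9800 (V=4.7941), down 99.4000 (V=9.2456). Price 5.9200; hedge Δ=-0.0640, bond B=15.0046.
Sanity check at the root: Δ(0,0)·S0 + B(0,0) reproduces V0 = 5.9200.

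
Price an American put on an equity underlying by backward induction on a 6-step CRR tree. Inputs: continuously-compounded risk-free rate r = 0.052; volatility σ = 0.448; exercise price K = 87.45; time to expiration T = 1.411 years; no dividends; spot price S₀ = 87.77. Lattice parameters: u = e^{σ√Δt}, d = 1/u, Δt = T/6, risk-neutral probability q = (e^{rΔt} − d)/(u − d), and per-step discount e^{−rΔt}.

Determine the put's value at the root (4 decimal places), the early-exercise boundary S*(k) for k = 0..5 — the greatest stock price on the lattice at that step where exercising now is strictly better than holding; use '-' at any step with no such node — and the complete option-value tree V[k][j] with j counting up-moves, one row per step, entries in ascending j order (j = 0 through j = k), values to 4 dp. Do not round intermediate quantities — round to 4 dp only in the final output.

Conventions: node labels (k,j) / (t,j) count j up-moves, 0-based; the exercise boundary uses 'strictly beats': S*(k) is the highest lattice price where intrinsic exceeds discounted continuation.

price = 14.9884
boundary = - - - 45.7394 56.8385 70.6308
tree:
14.9884
21.9885 7.6092
31.0372 12.5176 2.3596
41.7106 19.9982 4.5411 0.0000
50.6423 30.6115 8.7395 0.0000 0.0000
57.8299 41.7106 16.8192 0.0000 0.0000 0.0000
63.6139 50.6423 30.6115 0.0000 0.0000 0.0000 0.0000

Δt=0.23517, u=1.24266, d=0.80473, q=0.47399, disc=e^(-rΔt)=0.98785
k=6 terminal: V=max(K-S,0) → 63.6139 50.6423 30.6115 0.0000 0.0000 0.0000 0.0000
k=5: j=0 S=29.6201 intr=57.8299 cont=56.7670 V=57.8299[EX]; j=1 S=45.7394 intr=41.7106 cont=40.6477 V=41.7106[EX]; j=2 S=70.6308 intr=16.8192 cont=15.9061 V=16.8192[EX]; j=3 S=109.0681 intr=0.0000 cont=0.0000 V=0.0000[hold]; j=4 S=168.4230 intr=0.0000 cont=0.0000 V=0.0000[hold]; j=5 S=260.0789 intr=0.0000 cont=0.0000 V=0.0000[hold]  S*(5)=70.6308
k=4: j=0 S=36.8077 intr=50.6423 cont=49.5794 V=50.6423[EX]; j=1 S=56.8385 intr=30.6115 cont=29.5486 V=30.6115[EX]; j=2 S=87.7700 intr=0.0000 cont=8.7395 V=8.7395[hold]; j=3 S=135.5345 intr=0.0000 cont=0.0000 V=0.0000[hold]; j=4 S=209.2923 intr=0.0000 cont=0.0000 V=0.0000[hold]  S*(4)=56.8385
k=3: j=0 S=45.7394 intr=41.7106 cont=40.6477 V=41.7106[EX]; j=1 S=70.6308 intr=16.8192 cont=19.9982 V=19.9982[hold]; j=2 S=109.0681 intr=0.0000 cont=4.5411 V=4.5411[hold]; j=3 S=168.4230 intr=0.0000 cont=0.0000 V=0.0000[hold]  S*(3)=45.7394
k=2: j=0 S=56.8385 intr=30.6115 cont=31.0372 V=31.0372[hold]; j=1 S=87.7700 intr=0.0000 cont=12.5176 V=12.5176[hold]; j=2 S=135.5345 intr=0.0000 cont=2.3596 V=2.3596[hold]  S*(2)=-
k=1: j=0 S=70.6308 intr=16.8192 cont=21.9885 V=21.9885[hold]; j=1 S=109.0681 intr=0.0000 cont=7.6092 V=7.6092[hold]  S*(1)=-
k=0: j=0 S=87.7700 intr=0.0000 cont=14.9884 V=14.9884[hold]  S*(0)=-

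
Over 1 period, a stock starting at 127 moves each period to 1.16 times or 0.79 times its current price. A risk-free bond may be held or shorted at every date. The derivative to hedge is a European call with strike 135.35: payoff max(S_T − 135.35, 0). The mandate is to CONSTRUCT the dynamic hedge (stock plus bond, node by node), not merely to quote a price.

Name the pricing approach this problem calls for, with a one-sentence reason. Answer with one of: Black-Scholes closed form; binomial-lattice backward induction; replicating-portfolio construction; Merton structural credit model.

Key observation: the deliverable is the dynamic trading strategy on the 1-step tree (spot 127, moves 1.16 and 0.79), so the valuation must go through the node-by-node replicating-portfolio solve.

framework: replicating-portfolio construction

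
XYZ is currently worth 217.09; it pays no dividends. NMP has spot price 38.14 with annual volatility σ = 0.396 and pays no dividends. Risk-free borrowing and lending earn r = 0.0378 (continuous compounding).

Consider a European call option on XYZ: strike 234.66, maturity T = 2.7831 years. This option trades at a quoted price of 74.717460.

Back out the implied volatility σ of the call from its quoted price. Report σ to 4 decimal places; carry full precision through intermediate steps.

sigma = 0.5192

At σ = 0.5192 the Black–Scholes value reproduces the quote:
σ√T = 0.5192·√2.7831 = 0.866162
d₁ = (ln(S/K) + (r+σ²/2)T) / (σ√T) = (ln(217.09/234.66) + (0.0378+0.5192²/2)·2.7831) / 0.866162 = (-0.077826 + 0.480319) / 0.866162 = 0.464687
d₂ = d₁ − σ√T = 0.464687 − 0.866162 = -0.401475
e^{−rT} = 0.900143
N(d₁) = 0.678922,  N(d₂) = 0.344035
V = S·N(d₁) − K·e^{−rT}·N(d₂) = 147.387182 − 72.669721 = 74.717460 (the quoted price), and the Black–Scholes price is strictly increasing in σ, so σ is unique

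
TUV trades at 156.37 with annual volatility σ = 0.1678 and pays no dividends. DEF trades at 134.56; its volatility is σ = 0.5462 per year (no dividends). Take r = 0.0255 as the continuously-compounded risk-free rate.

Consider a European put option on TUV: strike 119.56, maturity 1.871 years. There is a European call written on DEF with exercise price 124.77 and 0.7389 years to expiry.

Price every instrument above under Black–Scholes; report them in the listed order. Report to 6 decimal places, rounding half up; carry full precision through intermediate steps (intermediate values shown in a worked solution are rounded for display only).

[TUV put K=119.56]
σ√T = 0.1678·√1.871 = 0.229524
d₁ = (ln(S/K) + (r+σ²/2)T) / (σ√T) = (ln(156.37/119.56) + (0.0255+0.1678²/2)·1.871) / 0.229524 = (0.268407 + 0.074051) / 0.229524 = 1.492033
d₂ = d₁ − σ√T = 1.492033 − 0.229524 = 1.262508
e^{−rT} = 0.953410
N(−d₁) = 0.067845,  N(−d₂) = 0.103383
price = K·e^{−rT}·N(−d₂) − S·N(−d₁) = 11.784593 − 10.608969 = 1.175623
[DEF call K=124.77]
σ√T = 0.5462·√0.7389 = 0.469510
d₁ = (ln(S/K) + (r+σ²/2)T) / (σ√T) = (ln(134.56/124.77) + (0.0255+0.5462²/2)·0.7389) / 0.469510 = (0.075538 + 0.129062) / 0.469510 = 0.435773
d₂ = d₁ − σ√T = 0.435773 − 0.469510 = -0.033736
e^{−rT} = 0.981334
N(d₁) = 0.668499,  N(d₂) = 0.486544
price = S·N(d₁) − K·e^{−rT}·N(d₂) = 89.953277 − 59.572944 = 30.380333

price(TUV put K=119.56) = 1.175623
price(DEF call K=124.77) = 30.380333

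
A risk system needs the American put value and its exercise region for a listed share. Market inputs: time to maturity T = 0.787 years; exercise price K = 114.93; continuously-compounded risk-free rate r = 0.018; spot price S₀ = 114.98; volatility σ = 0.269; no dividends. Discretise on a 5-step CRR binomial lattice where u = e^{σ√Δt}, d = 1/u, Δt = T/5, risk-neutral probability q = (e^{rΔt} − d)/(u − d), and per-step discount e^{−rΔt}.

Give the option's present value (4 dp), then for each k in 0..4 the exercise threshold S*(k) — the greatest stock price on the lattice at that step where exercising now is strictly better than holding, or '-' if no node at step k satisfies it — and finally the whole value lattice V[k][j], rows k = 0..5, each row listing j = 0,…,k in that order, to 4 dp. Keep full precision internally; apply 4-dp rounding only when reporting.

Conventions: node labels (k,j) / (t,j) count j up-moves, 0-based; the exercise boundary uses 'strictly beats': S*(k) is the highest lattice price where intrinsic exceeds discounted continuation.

price = 10.7227
boundary = - - - 83.4787 92.8805
tree:
10.7227
15.9961 5.2217
22.9752 8.7262 1.5548
31.4513 14.1667 3.0372 0.0000
39.9014 22.0495 5.9327 0.0000 0.0000
47.4961 31.4513 11.5888 0.0000 0.0000 0.0000

params: Δt=0.15740 u=1.11263 d=0.89878 q=0.48661 e^(-rΔt)=0.99717
t_5 payoffs: 47.4961 31.4513 11.5888 0.0000 0.0000 0.0000
t_4: node(4,0) S=75.0286 payoff=39.9014 vs cont=39.5762 → 39.9014 [stop]  node(4,1) S=92.8805 payoff=22.0495 vs cont=21.7243 → 22.0495 [stop]  node(4,2) S=114.9800 payoff=0.0000 vs cont=5.9327 → 5.9327 [wait]  node(4,3) S=142.3377 payoff=0.0000 vs cont=0.0000 → 0.0000 [wait]  node(4,4) S=176.2048 payoff=0.0000 vs cont=0.0000 → 0.0000 [wait]  ⇒ S*(4)=92.8805
t_3: node(3,0) S=83.4787 payoff=31.4513 vs cont=31.1261 → 31.4513 [stop]  node(3,1) S=103.3412 payoff=11.5888 vs cont=14.1667 → 14.1667 [wait]  node(3,2) S=127.9296 payoff=0.0000 vs cont=3.0372 → 3.0372 [wait]  node(3,3) S=158.3685 payoff=0.0000 vs cont=0.0000 → 0.0000 [wait]  ⇒ S*(3)=83.4787
t_2: node(2,0) S=92.8805 payoff=22.0495 vs cont=22.9752 → 22.9752 [wait]  node(2,1) S=114.9800 payoff=0.0000 vs cont=8.7262 → 8.7262 [wait]  node(2,2) S=142.3377 payoff=0.0000 vs cont=1.5548 → 1.5548 [wait]  ⇒ S*(2)=-
t_1: node(1,0) S=103.3412 payoff=11.5888 vs cont=15.9961 → 15.9961 [wait]  node(1,1) S=127.9296 payoff=0.0000 vs cont=5.2217 → 5.2217 [wait]  ⇒ S*(1)=-
t_0: node(0,0) S=114.9800 payoff=0.0000 vs cont=10.7227 → 10.7227 [wait]  ⇒ S*(0)=-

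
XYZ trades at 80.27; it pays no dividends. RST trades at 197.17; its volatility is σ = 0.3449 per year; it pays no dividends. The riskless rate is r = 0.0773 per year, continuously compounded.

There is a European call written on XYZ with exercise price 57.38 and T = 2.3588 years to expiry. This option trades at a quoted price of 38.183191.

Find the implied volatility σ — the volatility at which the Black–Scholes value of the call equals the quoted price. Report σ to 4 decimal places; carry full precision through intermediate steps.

sigma = 0.4610

At σ = 0.4610 the Black–Scholes value reproduces the quote:
σ√T = 0.461·√2.3588 = 0.708022
d₁ = (ln(S/K) + (r+σ²/2)T) / (σ√T) = (ln(80.27/57.38) + (0.0773+0.461²/2)·2.3588) / 0.708022 = (0.335700 + 0.432983) / 0.708022 = 1.085677
d₂ = d₁ − σ√T = 1.085677 − 0.708022 = 0.377655
e^{−rT} = 0.833322
N(d₁) = 0.861189,  N(d₂) = 0.647157
V = S·N(d₁) − K·e^{−rT}·N(d₂) = 69.127642 − 30.944451 = 38.183191 (equal to the quote); since ∂V/∂σ > 0 for all σ, the implied volatility is unique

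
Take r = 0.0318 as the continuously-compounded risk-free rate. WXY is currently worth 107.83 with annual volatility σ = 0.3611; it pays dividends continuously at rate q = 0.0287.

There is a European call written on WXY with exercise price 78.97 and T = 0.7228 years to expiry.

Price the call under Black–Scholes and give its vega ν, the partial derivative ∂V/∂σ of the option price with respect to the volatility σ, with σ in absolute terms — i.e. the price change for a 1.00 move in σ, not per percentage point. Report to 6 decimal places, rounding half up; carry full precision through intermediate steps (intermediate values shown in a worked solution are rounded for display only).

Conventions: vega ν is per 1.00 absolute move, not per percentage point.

price = 30.638430
ν = 17.952954

σ√T = 0.3611·√0.7228 = 0.306999
d₁ = (ln(S/K) + (r−q+σ²/2)T) / (σ√T) = (ln(107.83/78.97) + (0.0318−0.0287+0.3611²/2)·0.7228) / 0.306999 = (0.311488 + 0.049365) / 0.306999 = 1.175421
d₂ = d₁ − σ√T = 1.175421 − 0.306999 = 0.868422
e^{−rT} = 0.977277
e^{−qT} = 0.979469
N(d₁) = 0.880087,  N(d₂) = 0.807418
Call price V = S·e^{−qT}·N(d₁) − K·e^{−rT}·N(d₂) = 92.951402 − 62.312973 = 30.638430
φ(d₁) = (1/√(2π))·e^{−d₁²/2} = 0.199938
ν = S·e^{−qT}·φ(d₁)·√T = 17.952954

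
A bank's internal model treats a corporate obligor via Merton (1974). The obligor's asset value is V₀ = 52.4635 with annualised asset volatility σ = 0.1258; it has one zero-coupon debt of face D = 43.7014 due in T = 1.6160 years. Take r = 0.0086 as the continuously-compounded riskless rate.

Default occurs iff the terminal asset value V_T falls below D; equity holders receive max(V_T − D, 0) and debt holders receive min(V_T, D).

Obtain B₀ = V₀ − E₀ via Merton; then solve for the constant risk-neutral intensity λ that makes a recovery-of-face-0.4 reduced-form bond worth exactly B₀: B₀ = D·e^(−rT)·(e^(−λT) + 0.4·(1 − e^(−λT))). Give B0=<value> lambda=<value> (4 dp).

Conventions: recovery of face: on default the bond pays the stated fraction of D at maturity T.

B0=42.6978 lambda=0.0097

Work the structural quantities from V₀ = 52.4635 against face 43.7014:
d₁ = [ln(V₀/D) + (r + σ²/2)T] / (σ√T)
   = [ln(52.4635/43.7014) + (0.0086 + 0.5·0.1258²)·1.6160] / (0.1258·√1.6160)
   = [0.182738 + 0.026685] / 0.159919 = 1.309548
d₂ = d₁ − σ√T = 1.309548 − 0.159919 = 1.149629
N(d₁) = 0.904826,  N(d₂) = 0.874852,  e^(−rT) = 0.986199
E₀ = V₀·N(d₁) − D·e^(−rT)·N(d₂)
   = 52.4635·0.904826 − 43.7014·0.986199·0.874852 = 9.765742
B₀ = V₀ − E₀ = 52.4635 − 9.765742 = 42.697758
e^(−λT) = (B₀·e^(rT)/D − 0.4)/(1 − 0.4) = (42.6978·1.013995/43.7014 − 0.4)/0.6 = 0.98451383
λ = −ln(0.98451383)/1.6160 = 0.009658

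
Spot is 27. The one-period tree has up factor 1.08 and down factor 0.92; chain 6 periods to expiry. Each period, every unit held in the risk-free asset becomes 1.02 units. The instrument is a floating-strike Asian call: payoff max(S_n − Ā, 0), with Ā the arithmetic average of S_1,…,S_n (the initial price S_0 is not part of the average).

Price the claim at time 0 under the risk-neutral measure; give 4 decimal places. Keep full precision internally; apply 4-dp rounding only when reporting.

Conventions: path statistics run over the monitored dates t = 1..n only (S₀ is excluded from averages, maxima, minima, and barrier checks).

With p* = (R−d)/(u−d) = 0.6250, sum probability × payoff across the paths and divide by R^6.
Enumerate all 2^6 = 64 price paths (U = up ×1.08, D = down ×0.92); each path with k up-moves has probability p*^k·(1−p*)^(6−k).
DDDDDD: Ā=20.3711, payoff=0.0000, prob=0.002781
UDDDDD: Ā=23.9139, payoff=0.0000, prob=0.004635
DUDDDD: Ā=23.1939, payoff=0.0000, prob=0.004635
UUDDDD: Ā=27.2277, payoff=0.0000, prob=0.007725
DDUDDD: Ā=22.5315, payoff=0.0000, prob=0.004635
UDUDDD: Ā=26.4501, payoff=0.0000, prob=0.007725
DUUDDD: Ā=25.7301, payoff=0.0000, prob=0.007725
UUUDDD: Ā=30.2049, payoff=0.0000, prob=0.012875
DDDUDD: Ā=21.9221, payoff=0.0000, prob=0.004635
UDDUDD: Ā=25.7347, payoff=0.0000, prob=0.007725
DUDUDD: Ā=25.0147, payoff=0.0000, prob=0.007725
UUDUDD: Ā=29.3650, payoff=0.0000, prob=0.012875
DDUUDD: Ā=24.3523, payoff=0.0000, prob=0.007725
UDUUDD: Ā=28.5874, payoff=0.0000, prob=0.012875
DUUUDD: Ā=27.8674, payoff=0.0000, prob=0.012875
UUUUDD: Ā=32.7140, payoff=0.0000, prob=0.021458
DDDDUD: Ā=21.3615, payoff=0.0000, prob=0.004635
UDDDUD: Ā=25.0765, payoff=0.0000, prob=0.007725
DUDDUD: Ā=24.3565, payoff=0.0000, prob=0.007725
UUDDUD: Ā=28.5924, payoff=0.0000, prob=0.012875
DDUDUD: Ā=23.6941, payoff=0.0000, prob=0.007725
UDUDUD: Ā=27.8148, payoff=0.0000, prob=0.012875
DUUDUD: Ā=27.0948, payoff=0.0000, prob=0.012875
UUUDUD: Ā=31.8070, payoff=0.0000, prob=0.021458
DDDUUD: Ā=23.0847, payoff=0.0000, prob=0.007725
UDDUUD: Ā=27.0994, payoff=0.0000, prob=0.012875
DUDUUD: Ā=26.3794, payoff=0.1055, prob=0.012875
UUDUUD: Ā=30.9672, payoff=0.1238, prob=0.021458
DDUUUD: Ā=25.7170, payoff=0.7679, prob=0.012875
UDUUUD: Ā=30.1896, payoff=0.9014, prob=0.021458
DUUUUD: Ā=29.4696, payoff=1.6214, prob=0.021458
UUUUUD: Ā=34.5947, payoff=1.9034, prob=0.035763
DDDDDU: Ā=20.8457, payoff=0.0000, prob=0.004635
UDDDDU: Ā=24.4710, payoff=0.0000, prob=0.007725
DUDDDU: Ā=23.7510, payoff=0.0000, prob=0.007725
UUDDDU: Ā=27.8816, payoff=0.0000, prob=0.012875
DDUDDU: Ā=23.0886, payoff=0.0000, prob=0.007725
UDUDDU: Ā=27.1040, payoff=0.0000, prob=0.012875
DUUDDU: Ā=26.3840, payoff=0.1009, prob=0.012875
UUUDDU: Ā=30.9725, payoff=0.1184, prob=0.021458
DDDUDU: Ā=22.4792, payoff=0.0820, prob=0.007725
UDDUDU: Ā=26.3886, payoff=0.0963, prob=0.012875
DUDUDU: Ā=25.6686, payoff=0.8163, prob=0.012875
UUDUDU: Ā=30.1327, payoff=0.9583, prob=0.021458
DDUUDU: Ā=25.0062, payoff=1.4787, prob=0.012875
UDUUDU: Ā=29.3551, payoff=1.7359, prob=0.021458
DUUUDU: Ā=28.6351, payoff=2.4559, prob=0.021458
UUUUDU: Ā=33.6151, payoff=2.8830, prob=0.035763
DDDDUU: Ā=21.9185, payoff=0.6427, prob=0.007725
UDDDUU: Ā=25.7305, payoff=0.7545, prob=0.012875
DUDDUU: Ā=25.0105, payoff=1.4745, prob=0.012875
UUDDUU: Ā=29.3601, payoff=1.7309, prob=0.021458
DDUDUU: Ā=24.3481, payoff=2.1369, prob=0.012875
UDUDUU: Ā=28.5825, payoff=2.5085, prob=0.021458
DUUDUU: Ā=27.8625, payoff=3.2285, prob=0.021458
UUUDUU: Ā=32.7082, payoff=3.7900, prob=0.035763
DDDUUU: Ā=23.7386, payoff=2.7463, prob=0.012875
UDDUUU: Ā=27.8671, payoff=3.2239, prob=0.021458
DUDUUU: Ā=27.1471, payoff=3.9439, prob=0.021458
UUDUUU: Ā=31.8683, payoff=4.6298, prob=0.035763
DDUUUU: Ā=26.4847, payoff=4.6063, prob=0.021458
UDUUUU: Ā=31.0907, payoff=5.4074, prob=0.035763
DUUUUU: Ā=30.3707, payoff=6.1274, prob=0.035763
UUUUUU: Ā=35.6526, payoff=7.1930, prob=0.059605
Price = Σ prob·payoff / R^6 = 2.036754 / 1.126162 = 1.8086

price = 1.8086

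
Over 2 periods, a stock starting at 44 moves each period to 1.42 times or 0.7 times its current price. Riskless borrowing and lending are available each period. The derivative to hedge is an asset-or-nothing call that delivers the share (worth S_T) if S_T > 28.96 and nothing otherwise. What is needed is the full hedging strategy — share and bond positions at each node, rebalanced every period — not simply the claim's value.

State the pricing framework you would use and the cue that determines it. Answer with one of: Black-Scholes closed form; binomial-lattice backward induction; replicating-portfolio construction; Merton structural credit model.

framework: replicating-portfolio construction

Key observation: the mandate to exhibit the hedge at every date and state singles out the replicating-portfolio construction on the 2-period tree with factors 1.42 and 0.7 from 44.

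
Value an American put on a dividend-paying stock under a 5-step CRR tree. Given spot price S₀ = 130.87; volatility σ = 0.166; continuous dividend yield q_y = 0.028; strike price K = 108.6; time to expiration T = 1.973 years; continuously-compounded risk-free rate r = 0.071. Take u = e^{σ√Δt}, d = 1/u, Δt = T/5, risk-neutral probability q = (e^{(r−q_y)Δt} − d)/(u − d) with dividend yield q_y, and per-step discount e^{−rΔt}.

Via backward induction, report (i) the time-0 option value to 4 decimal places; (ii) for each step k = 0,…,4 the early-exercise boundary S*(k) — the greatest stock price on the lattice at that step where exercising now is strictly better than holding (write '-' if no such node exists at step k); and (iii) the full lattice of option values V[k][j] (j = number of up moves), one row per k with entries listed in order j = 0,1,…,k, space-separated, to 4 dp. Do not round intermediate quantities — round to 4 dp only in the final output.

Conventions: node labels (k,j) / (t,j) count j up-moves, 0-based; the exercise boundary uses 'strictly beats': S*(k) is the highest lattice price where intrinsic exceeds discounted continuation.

price = 1.7647
boundary = - - - 95.7150 86.2369
tree:
1.7647
3.5251 0.4482
6.8636 1.0379 0.0000
12.8850 2.4032 0.0000 0.0000
22.3631 5.5646 0.0000 0.0000 0.0000
30.9026 12.8850 0.0000 0.0000 0.0000 0.0000

Δt=0.39460, u=1.10991, d=0.90098, q=0.55586, disc=e^(-rΔt)=0.97237
k=5 terminal: V=max(K-S,0) → 30.9026 12.8850 0.0000 0.0000 0.0000 0.0000
k=4: j=0 S=86.2369 intr=22.3631 cont=20.3103 V=22.3631[EX]; j=1 S=106.2348 intr=2.3652 cont=5.5646 V=5.5646[hold]; j=2 S=130.8700 intr=0.0000 cont=0.0000 V=0.0000[hold]; j=3 S=161.2180 intr=0.0000 cont=0.0000 V=0.0000[hold]; j=4 S=198.6036 intr=0.0000 cont=0.0000 V=0.0000[hold]  S*(4)=86.2369
k=3: j=0 S=95.7150 intr=12.8850 cont=12.6656 V=12.8850[EX]; j=1 S=117.9107 intr=0.0000 cont=2.4032 V=2.4032[hold]; j=2 S=145.2536 intr=0.0000 cont=0.0000 V=0.0000[hold]; j=3 S=178.9371 intr=0.0000 cont=0.0000 V=0.0000[hold]  S*(3)=95.7150
k=2: j=0 S=106.2348 intr=2.3652 cont=6.8636 V=6.8636[hold]; j=1 S=130.8700 intr=0.0000 cont=1.0379 V=1.0379[hold]; j=2 S=161.2180 intr=0.0000 cont=0.0000 V=0.0000[hold]  S*(2)=-
k=1: j=0 S=117.9107 intr=0.0000 cont=3.5251 V=3.5251[hold]; j=1 S=145.2536 intr=0.0000 cont=0.4482 V=0.4482[hold]  S*(1)=-
k=0: j=0 S=130.8700 intr=0.0000 cont=1.7647 V=1.7647[hold]  S*(0)=-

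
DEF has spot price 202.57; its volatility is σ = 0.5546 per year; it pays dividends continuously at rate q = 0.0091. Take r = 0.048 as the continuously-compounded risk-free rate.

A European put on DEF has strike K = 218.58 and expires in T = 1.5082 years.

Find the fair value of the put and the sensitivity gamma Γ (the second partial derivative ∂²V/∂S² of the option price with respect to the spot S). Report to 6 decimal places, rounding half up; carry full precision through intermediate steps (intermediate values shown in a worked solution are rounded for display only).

price = 55.497893
Γ = 0.002714

σ√T = 0.5546·√1.5082 = 0.681098
d₁ = (ln(S/K) + (r−q+σ²/2)T) / (σ√T) = (ln(202.57/218.58) + (0.048−0.0091+0.5546²/2)·1.5082) / 0.681098 = (-0.076067 + 0.290616) / 0.681098 = 0.315005
d₂ = d₁ − σ√T = 0.315005 − 0.681098 = -0.366092
e^{−rT} = 0.930165
e^{−qT} = 0.986369
N(−d₁) = 0.376379,  N(−d₂) = 0.642852
Put price V = K·e^{−rT}·N(−d₂) − S·e^{−qT}·N(−d₁) = 130.701689 − 75.203796 = 55.497893
φ(d₁) = (1/√(2π))·e^{−d₁²/2} = 0.379632
Γ = e^{−qT}·φ(d₁) / (S·σ·√T) = 0.002714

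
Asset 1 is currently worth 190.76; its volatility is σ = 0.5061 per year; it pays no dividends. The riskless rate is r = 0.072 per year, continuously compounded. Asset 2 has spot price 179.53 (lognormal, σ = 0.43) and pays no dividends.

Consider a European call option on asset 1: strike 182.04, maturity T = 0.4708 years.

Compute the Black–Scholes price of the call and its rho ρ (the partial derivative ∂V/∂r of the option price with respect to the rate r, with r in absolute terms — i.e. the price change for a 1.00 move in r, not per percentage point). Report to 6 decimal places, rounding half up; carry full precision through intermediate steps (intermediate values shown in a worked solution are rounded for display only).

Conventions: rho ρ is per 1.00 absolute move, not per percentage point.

price = 33.341541
ρ = 43.363783

σ√T = 0.5061·√0.4708 = 0.347260
d₁ = (ln(S/K) + (r+σ²/2)T) / (σ√T) = (ln(190.76/182.04) + (0.072+0.5061²/2)·0.4708) / 0.347260 = (0.046790 + 0.094192) / 0.347260 = 0.405984
d₂ = d₁ − σ√T = 0.405984 − 0.347260 = 0.058724
e^{−rT} = 0.966670
N(d₁) = 0.657623,  N(d₂) = 0.523414
Call price V = S·N(d₁) − K·e^{−rT}·N(d₂) = 125.448131 − 92.106590 = 33.341541
ρ = K·T·e^{−rT}·N(d₂) = 43.363783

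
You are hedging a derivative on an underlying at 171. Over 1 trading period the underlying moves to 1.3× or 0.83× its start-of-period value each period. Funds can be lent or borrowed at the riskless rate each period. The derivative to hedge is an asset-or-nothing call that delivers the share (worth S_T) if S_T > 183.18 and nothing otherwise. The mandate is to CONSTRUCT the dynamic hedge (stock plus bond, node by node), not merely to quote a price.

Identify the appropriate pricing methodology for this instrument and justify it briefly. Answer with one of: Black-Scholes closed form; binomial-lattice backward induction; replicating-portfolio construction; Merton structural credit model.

framework: replicating-portfolio construction

Key observation: what is demanded is not a single number but the (Δ, B) position at each node of the 1.3/0.83 tree starting at 171; constructing those positions is the replicating-portfolio method.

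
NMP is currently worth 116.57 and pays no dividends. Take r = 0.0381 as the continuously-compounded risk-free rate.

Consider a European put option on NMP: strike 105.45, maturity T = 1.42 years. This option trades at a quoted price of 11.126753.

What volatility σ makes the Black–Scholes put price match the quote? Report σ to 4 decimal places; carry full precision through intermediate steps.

At σ = 0.3584 the Black–Scholes value reproduces the quote:
σ√T = 0.3584·√1.42 = 0.427083
d₁ = (ln(S/K) + (r+σ²/2)T) / (σ√T) = (ln(116.57/105.45) + (0.0381+0.3584²/2)·1.42) / 0.427083 = (0.100255 + 0.145302) / 0.427083 = 0.574963
d₂ = d₁ − σ√T = 0.574963 − 0.427083 = 0.147880
e^{−rT} = 0.947335
N(−d₁) = 0.282658,  N(−d₂) = 0.441219
V = K·e^{−rT}·N(−d₂) − S·N(−d₁) = 44.076207 − 32.949454 = 11.126753 (the observed quote) — the price is monotone increasing in volatility, hence this σ is the only solution

sigma = 0.3584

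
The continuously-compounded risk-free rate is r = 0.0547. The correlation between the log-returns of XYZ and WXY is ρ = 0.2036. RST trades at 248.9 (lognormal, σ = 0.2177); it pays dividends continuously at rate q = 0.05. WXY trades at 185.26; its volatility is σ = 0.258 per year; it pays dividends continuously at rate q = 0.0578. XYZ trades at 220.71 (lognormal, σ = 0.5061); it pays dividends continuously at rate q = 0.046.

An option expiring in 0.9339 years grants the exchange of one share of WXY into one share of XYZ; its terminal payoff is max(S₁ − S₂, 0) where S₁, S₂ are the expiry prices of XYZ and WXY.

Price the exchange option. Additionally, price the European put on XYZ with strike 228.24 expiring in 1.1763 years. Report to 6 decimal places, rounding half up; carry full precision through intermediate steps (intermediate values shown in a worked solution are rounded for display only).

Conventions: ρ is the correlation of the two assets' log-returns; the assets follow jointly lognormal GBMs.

exchange price = 58.818539
price(XYZ put K=228.24) = 48.256633

σ_eff = √(σ₁² + σ₂² − 2ρσ₁σ₂) = √(0.5061² + 0.258² − 2·0.2036·0.5061·0.258) = 0.519164
d₁ = (ln(S₁/S₂) + (q₂ − q₁ + σ_eff²/2)T) / (σ_eff√T) = (ln(220.71/185.26) + (0.0578 − 0.046 + 0.134766)·0.9339) / 0.501713 = 0.621805
d₂ = d₁ − σ_eff√T = 0.621805 − 0.501713 = 0.120092
N(d₁) = 0.732965,  N(d₂) = 0.547795
V = S₁·e^{−q₁T}·N(d₁) − S₂·e^{−q₂T}·N(d₂) = 154.970165 − 96.151626 = 58.818539
[vanilla: XYZ put K=228.24]
σ√T = 0.5061·√1.1763 = 0.548903
d₁ = (ln(S/K) + (r−q+σ²/2)T) / (σ√T) = (ln(220.71/228.24) + (0.0547−0.046+0.5061²/2)·1.1763) / 0.548903 = (-0.033548 + 0.160881) / 0.548903 = 0.231977
d₂ = d₁ − σ√T = 0.231977 − 0.548903 = -0.316926
e^{−rT} = 0.937683
e^{−qT} = 0.947328
N(−d₁) = 0.408278,  N(−d₂) = 0.624350
price = K·e^{−rT}·N(−d₂) − S·e^{−qT}·N(−d₁) = 133.621334 − 85.364701 = 48.256633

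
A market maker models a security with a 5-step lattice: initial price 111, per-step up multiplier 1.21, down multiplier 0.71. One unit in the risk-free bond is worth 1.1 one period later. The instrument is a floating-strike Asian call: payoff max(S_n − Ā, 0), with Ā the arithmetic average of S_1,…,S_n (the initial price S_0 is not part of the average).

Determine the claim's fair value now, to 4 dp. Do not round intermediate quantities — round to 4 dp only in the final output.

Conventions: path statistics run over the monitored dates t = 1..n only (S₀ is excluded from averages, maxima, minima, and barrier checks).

Under the martingale measure an up-move has probability p* = 0.7800; value the claim as the probability-weighted average of per-path payoffs, discounted 5 periods at R = 1.1.
Enumerate all 2^5 = 32 price paths (U = up ×1.21, D = down ×0.71); each path with k up-moves has probability p*^k·(1−p*)^(5−k).
DDDDD: Ā=44.5454, payoff=0.0000, prob=0.000515
UDDDD: Ā=75.9154, payoff=0.0000, prob=0.001827
DUDDD: Ā=64.8154, payoff=0.0000, prob=0.001827
UUDDD: Ā=110.4601, payoff=0.0000, prob=0.006478
DDUDD: Ā=56.9344, payoff=0.0000, prob=0.001827
UDUDD: Ā=97.0291, payoff=0.0000, prob=0.006478
DUUDD: Ā=85.9291, payoff=0.0000, prob=0.006478
UUUDD: Ā=146.4426, payoff=0.0000, prob=0.022968
DDDUD: Ā=51.3389, payoff=0.0000, prob=0.001827
UDDUD: Ā=87.4931, payoff=0.0000, prob=0.006478
DUDUD: Ā=76.3931, payoff=0.0000, prob=0.006478
UUDUD: Ā=130.1911, payoff=0.0000, prob=0.022968
DDUUD: Ā=68.5121, payoff=0.0000, prob=0.006478
UDUUD: Ā=116.7601, payoff=0.0000, prob=0.022968
DUUUD: Ā=105.6601, payoff=0.0000, prob=0.022968
UUUUD: Ā=180.0686, payoff=0.0000, prob=0.081433
DDDDU: Ā=47.3661, payoff=0.0000, prob=0.001827
UDDDU: Ā=80.7225, payoff=0.0000, prob=0.006478
DUDDU: Ā=69.6225, payoff=0.0000, prob=0.006478
UUDDU: Ā=118.6525, payoff=0.0000, prob=0.022968
DDUDU: Ā=61.7415, payoff=0.0000, prob=0.006478
UDUDU: Ā=105.2215, payoff=0.0000, prob=0.022968
DUUDU: Ā=94.1215, payoff=5.0064, prob=0.022968
UUUDU: Ā=160.4043, payoff=8.5320, prob=0.081433
DDDUU: Ā=56.1460, payoff=2.0199, prob=0.006478
UDDUU: Ā=95.6855, payoff=3.4424, prob=0.022968
DUDUU: Ā=84.5855, payoff=14.5424, prob=0.022968
UUDUU: Ā=144.1528, payoff=24.7835, prob=0.081433
DDUUU: Ā=76.7045, payoff=22.4234, prob=0.022968
UDUUU: Ā=130.7218, payoff=38.2145, prob=0.081433
DUUUU: Ā=119.6218, payoff=49.3145, prob=0.081433
UUUUU: Ā=203.8624, payoff=84.0430, prob=0.288717
Price = Σ prob·payoff / R^5 = 35.161592 / 1.610510 = 21.8326

price = 21.8326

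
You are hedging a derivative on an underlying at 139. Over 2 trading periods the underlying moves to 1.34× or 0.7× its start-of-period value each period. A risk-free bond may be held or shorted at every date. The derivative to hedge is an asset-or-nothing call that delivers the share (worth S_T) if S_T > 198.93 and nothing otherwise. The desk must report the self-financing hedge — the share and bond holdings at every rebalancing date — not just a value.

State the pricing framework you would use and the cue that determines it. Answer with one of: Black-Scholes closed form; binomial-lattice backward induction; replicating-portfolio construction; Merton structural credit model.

Key observation: since the answer must list Δ and B at each node of the 1.34/0.7 lattice on 139, the replicating-portfolio method — solving the two-state system at every node — is the one that applies.

framework: replicating-portfolio construction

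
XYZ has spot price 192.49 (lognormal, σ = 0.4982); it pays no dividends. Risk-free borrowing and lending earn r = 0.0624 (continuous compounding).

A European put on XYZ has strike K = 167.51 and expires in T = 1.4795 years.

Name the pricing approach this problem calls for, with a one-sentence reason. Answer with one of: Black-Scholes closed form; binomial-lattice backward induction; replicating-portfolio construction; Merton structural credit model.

Key observation: everything needed for the exact continuous-time valuation of the European put on XYZ (strike 167.51) is given, and no feature rules the closed form out.

framework: Black-Scholes closed form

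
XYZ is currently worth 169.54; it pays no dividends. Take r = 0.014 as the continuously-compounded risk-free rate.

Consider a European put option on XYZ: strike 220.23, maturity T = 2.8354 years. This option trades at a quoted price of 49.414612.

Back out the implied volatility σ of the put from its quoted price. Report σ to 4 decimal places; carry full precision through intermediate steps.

At σ = 0.1756 the Black–Scholes value reproduces the quote:
σ√T = 0.1756·√2.8354 = 0.295687
d₁ = (ln(S/K) + (r+σ²/2)T) / (σ√T) = (ln(169.54/220.23) + (0.014+0.1756²/2)·2.8354) / 0.295687 = (-0.261584 + 0.083411) / 0.295687 = -0.602573
d₂ = d₁ − σ√T = -0.602573 − 0.295687 = -0.898259
e^{−rT} = 0.961082
N(−d₁) = 0.726603,  N(−d₂) = 0.815476
V = K·e^{−rT}·N(−d₂) − S·N(−d₁) = 172.602969 − 123.188357 = 49.414612 (the quoted price), and the Black–Scholes price is strictly increasing in σ, so σ is unique

sigma = 0.1756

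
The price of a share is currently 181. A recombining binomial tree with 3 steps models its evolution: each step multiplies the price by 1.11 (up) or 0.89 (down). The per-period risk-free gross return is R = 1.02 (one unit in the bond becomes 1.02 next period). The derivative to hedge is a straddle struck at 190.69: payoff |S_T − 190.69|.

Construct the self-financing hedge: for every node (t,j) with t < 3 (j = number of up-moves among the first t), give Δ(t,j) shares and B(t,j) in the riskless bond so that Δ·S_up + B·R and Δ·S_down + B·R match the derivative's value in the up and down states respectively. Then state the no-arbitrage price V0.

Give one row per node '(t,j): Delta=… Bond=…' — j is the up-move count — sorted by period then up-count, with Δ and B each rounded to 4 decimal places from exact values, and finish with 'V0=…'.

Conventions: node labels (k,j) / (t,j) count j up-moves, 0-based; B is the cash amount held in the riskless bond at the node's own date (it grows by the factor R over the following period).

(0,0): Delta=0.0088 Bond=25.4934
(1,0): Delta=-0.7454 Bond=147.4922
(1,1): Delta=0.4274 Bond=-58.1044
(2,0): Delta=-1.0000 Bond=186.9510
(2,1): Delta=-0.6040 Bond=125.1667
(2,2): Delta=1.0000 Bond=-186.9510
V0=27.0891

No-arbitrage ⇒ martingale measure with p* = (R−d)/(u−d) = 0.5909.
Expiry values: V(3,0)=63.0906, V(3,1)=31.5492, V(3,2)=7.7890, V(3,3)=56.8512
  t=2,j=0: stock 143.3701 → up 159.1408 (V=31.5492), down 127.5994 (V=63.0906). Price 43.5809; hedge Δ=-1.0000, bond B=186.9510.
  t=2,j=1: stock 178.8099 → up 198.4790 (V=7.7890), down 159.1408 (V=31.5492). Price 17.1658; hedge Δ=-0.6040, bond B=125.1667.
  t=2,j=2: stock 223.0101 → up 247.5412 (V=56.8512), down 198.4790 (V=7.7890). Price 36.0591; hedge Δ=1.0000, bond B=-186.9510.
  t=1,j=0: stock 161.0900 → up 178.8099 (V=17.1658), down 143.3701 (V=43.5809). Price 27.4235; hedge Δ=-0.7454, bond B=147.4922.
  t=1,j=1: stock 200.9100 → up 223.0101 (V=36.0591), down 178.8099 (V=17.1658). Price 27.7745; hedge Δ=0.4274, bond B=-58.1044.
  t=0,j=0: stock 181.0000 → up 200.9100 (V=27.7745), down 161.0900 (V=27.4235). Price 27.0891; hedge Δ=0.0088, bond B=25.4934.
Verification: the root portfolio costs Δ(0,0)·S0 + B(0,0) = 27.0891, matching V0.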